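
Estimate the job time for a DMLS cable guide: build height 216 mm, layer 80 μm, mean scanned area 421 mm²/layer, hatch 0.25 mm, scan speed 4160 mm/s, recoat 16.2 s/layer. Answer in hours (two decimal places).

Number of layers: 216 / 0.08 → 2700 (rounded up).
Per-layer scan distance = 421 / 0.25, so 1684 mm.
Scan time per layer = 1684 / 4160, so 0.4048 s.
Per-layer time: 0.4048 + 16.2 → 16.6048 s.
Total: 2700 × 16.6048 s = 44832.96 s → 12.45 hours.

12.45 hours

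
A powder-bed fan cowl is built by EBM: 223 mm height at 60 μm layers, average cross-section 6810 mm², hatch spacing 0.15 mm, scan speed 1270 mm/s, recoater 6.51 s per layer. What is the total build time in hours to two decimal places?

43.63 hours

Number of layers: 223 / 0.06 → 3717 (rounded up).
Per-layer scan distance = 6810 / 0.15 = 45400 mm.
Beam time per layer = 45400 / 1270, so 35.748 s.
Time per layer = 35.748 + 6.51 = 42.258 s.
Build time = 3717 × 42.258 = 157072.986 s = 43.63 hours.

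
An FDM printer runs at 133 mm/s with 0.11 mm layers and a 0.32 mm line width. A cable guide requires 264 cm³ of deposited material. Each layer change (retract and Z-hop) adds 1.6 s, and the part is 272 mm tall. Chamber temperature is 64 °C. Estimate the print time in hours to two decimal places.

Extrusion cross-section = 0.11 × 0.32, so 0.0352 mm².
Toolpath length = 264 cm³ / 0.0352 mm² = 264000 / 0.0352 = 7500000 mm.
Extrusion time = 7500000 / 133, so 56391 s.
Layer count = ceil(272 / 0.11) = 2473.
Non-print overhead = 2473 × 1.6, so 3956.8 s.
Total = 56391 + 3956.8 = 60347.8 s = 16.76 hours.

16.76 hours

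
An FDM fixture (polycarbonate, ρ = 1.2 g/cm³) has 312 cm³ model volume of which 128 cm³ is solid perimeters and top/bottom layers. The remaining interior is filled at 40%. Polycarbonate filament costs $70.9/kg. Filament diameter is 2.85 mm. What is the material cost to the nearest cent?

$17.15

Volume inside the shell = 312 − 128, so 184 cm³.
Infill volume = 0.40 × 184, so 73.6 cm³.
Total extruded: 128 + 73.6 → 201.6 cm³.
Mass = 201.6 × 1.2, so 241.92 g.
Cost = 241.92 g / 1000 × $70.9/kg = $17.15.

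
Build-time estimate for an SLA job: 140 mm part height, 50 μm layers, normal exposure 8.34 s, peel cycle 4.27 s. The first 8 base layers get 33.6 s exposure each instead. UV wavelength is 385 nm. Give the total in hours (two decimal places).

9.86 hours

Layer count = ceil(140 / 0.05) = 2800.
Bottom layers = 8 × (33.6 + 4.27), so 302.96 s.
Normal layers = 2792 × (8.34 + 4.27) = 35207.12 s.
Sum: 302.96 + 35207.12 = 35510.08 s → 9.86 hours.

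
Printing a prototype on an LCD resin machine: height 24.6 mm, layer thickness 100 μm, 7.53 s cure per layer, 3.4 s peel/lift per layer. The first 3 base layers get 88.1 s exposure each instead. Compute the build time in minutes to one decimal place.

Number of layers: 24.6 / 0.1 → 246 (rounded up).
Burn-in layers = 3 × (88.1 + 3.4) = 274.5 s.
Regular layers = 243 × (7.53 + 3.4) = 2655.99 s.
Sum: 274.5 + 2655.99 = 2930.49 s → 48.8 minutes.

48.8 minutes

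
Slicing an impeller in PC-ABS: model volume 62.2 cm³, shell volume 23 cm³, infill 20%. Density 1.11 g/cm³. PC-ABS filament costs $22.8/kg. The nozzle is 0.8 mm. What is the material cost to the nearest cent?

Interior volume = 62.2 − 23, so 39.2 cm³.
Infill deposited = 0.20 × 39.2, so 7.84 cm³.
Total printed volume = 23 + 7.84, so 30.84 cm³.
Mass = 30.84 × 1.11, so 34.2324 g.
At $22.8/kg: 34.2324/1000 × 22.8 = $0.78.

$0.78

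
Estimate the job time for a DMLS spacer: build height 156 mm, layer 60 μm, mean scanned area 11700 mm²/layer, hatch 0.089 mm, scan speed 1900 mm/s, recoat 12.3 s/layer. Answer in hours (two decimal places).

58.85 hours

Layers = ⌈156/0.06⌉ = 2600.
Scan path per layer: 11700 / 0.089 → 131460.7 mm.
Per-layer scan time = 131460.7 / 1900, so 69.1898 s.
Per-layer time = 69.1898 + 12.3 = 81.4898 s.
2600 layers × 81.4898 s/layer = 211873.48 s, i.e. 58.85 hours.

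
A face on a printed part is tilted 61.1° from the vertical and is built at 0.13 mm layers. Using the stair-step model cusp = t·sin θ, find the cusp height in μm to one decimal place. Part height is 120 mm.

113.8 μm

sin(61.1°) = 0.8755, so cusp = 0.13 × 0.8755 = 0.113815 mm → 113.8 μm.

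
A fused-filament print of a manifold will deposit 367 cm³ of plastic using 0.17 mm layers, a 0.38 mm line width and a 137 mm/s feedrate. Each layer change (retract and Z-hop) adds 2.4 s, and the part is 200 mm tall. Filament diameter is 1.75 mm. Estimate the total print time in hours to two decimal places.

12.30 hours

Extrusion cross-section = 0.17 × 0.38, so 0.0646 mm².
Path length: 367000 mm³ / 0.0646 mm² → 5681114.6 mm.
Extrusion time = 5681114.6 / 137, so 41468 s.
Layer count = ceil(200 / 0.17) = 1177.
Z-hop total: 1177 × 2.4 → 2824.8 s.
Total = 41468 + 2824.8 = 44292.8 s = 12.30 hours.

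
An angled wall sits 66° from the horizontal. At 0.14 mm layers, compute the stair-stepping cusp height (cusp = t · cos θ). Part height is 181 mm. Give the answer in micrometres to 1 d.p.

cos(66°) = 0.4067, so cusp = 0.14 × 0.4067 = 0.056938 mm → 56.9 μm.

56.9 μm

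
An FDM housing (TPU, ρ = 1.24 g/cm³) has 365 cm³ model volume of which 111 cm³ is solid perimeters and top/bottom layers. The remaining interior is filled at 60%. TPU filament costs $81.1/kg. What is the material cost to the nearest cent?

Volume inside the shell = 365 − 111, so 254 cm³.
Deposited infill = 0.60 × 254 = 152.4 cm³.
Total printed volume = 111 + 152.4 = 263.4 cm³.
Mass: 263.4 × 1.24 → 326.616 g.
At $81.1/kg: 326.616/1000 × 81.1 = $26.49.

$26.49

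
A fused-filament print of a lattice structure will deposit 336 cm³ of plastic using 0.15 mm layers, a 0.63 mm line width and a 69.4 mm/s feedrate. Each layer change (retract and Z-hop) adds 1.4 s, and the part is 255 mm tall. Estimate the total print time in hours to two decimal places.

14.89 hours

Extrusion cross-section = 0.15 × 0.63 = 0.0945 mm².
Total extruded path = 336000/0.0945 = 3555555.6 mm.
Print-move time: 3555555.6 / 69.4 → 51232.8 s.
Layers = ⌈255/0.15⌉ = 1700.
Layer-change overhead = 1700 × 1.4, so 2380 s.
Total = 51232.8 + 2380 = 53612.8 s = 14.89 hours.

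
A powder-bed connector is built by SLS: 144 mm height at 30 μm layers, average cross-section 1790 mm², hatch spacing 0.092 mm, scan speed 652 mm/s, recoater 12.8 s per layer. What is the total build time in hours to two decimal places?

56.86 hours

Number of layers: 144 / 0.03 → 4800 (rounded up).
Scan path per layer = 1790 / 0.092 = 19456.5 mm.
Scan time per layer: 19456.5 / 652 → 29.8413 s.
Time per layer: 29.8413 + 12.8 → 42.6413 s.
Build time = 4800 × 42.6413 = 204678.24 s = 56.86 hours.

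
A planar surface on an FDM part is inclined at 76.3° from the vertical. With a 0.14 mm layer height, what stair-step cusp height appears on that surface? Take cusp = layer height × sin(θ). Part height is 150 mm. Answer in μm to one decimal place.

136.0 μm

Cusp = layer height × sin(76.3°) = 0.14 × 0.9715 = 0.13601 mm = 136.0 μm.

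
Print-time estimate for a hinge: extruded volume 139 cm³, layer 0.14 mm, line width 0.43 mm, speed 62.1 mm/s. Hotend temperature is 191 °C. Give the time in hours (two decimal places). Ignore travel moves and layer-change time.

10.33 hours

Line area = 0.14 × 0.43, so 0.0602 mm².
Toolpath length = 139 cm³ / 0.0602 mm² = 139000 / 0.0602 = 2308970.1 mm.
Print-move time = 2308970.1 / 62.1 = 37181.5 s.
37181.5 s = 10.33 hours.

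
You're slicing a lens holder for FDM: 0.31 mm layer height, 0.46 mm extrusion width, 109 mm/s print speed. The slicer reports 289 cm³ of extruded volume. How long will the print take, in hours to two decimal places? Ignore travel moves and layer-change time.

Bead cross-section = 0.31 × 0.46 = 0.1426 mm².
Toolpath length = 289 cm³ / 0.1426 mm² = 289000 / 0.1426 = 2026648 mm.
Extrusion time: 2026648 / 109 → 18593.1 s.
Converting: 18593.1 s = 5.16 hours.

5.16 hours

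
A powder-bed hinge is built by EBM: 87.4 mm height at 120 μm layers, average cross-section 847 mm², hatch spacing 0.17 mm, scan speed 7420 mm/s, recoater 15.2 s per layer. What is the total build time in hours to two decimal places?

3.21 hours

Layers = ⌈87.4/0.12⌉ = 729.
Per-layer scan distance = 847 / 0.17 = 4982.4 mm.
Per-layer scan time = 4982.4 / 7420, so 0.6715 s.
Layer cycle = 0.6715 + 15.2 = 15.8715 s.
Total: 729 × 15.8715 s = 11570.3235 s → 3.21 hours.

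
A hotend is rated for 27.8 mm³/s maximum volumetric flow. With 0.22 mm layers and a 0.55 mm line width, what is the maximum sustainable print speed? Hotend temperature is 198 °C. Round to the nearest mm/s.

230 mm/s

Bead cross-section = 0.22 × 0.55, so 0.121 mm².
v_max = Q/A = 27.8/0.121 = 229.75 mm/s → 230 mm/s.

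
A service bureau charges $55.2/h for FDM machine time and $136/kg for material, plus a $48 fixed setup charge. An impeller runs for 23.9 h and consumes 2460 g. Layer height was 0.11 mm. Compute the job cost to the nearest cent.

Machine-time cost: 55.2 × 23.9 → $1319.28.
Material charge: 136 × 2460/1000 → $334.56.
Total = 1319.28 + 334.56 + 48 = $1701.84.

$1701.84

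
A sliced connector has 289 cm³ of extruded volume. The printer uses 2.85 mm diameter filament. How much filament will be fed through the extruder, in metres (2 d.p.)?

Cross-section of 2.85 mm filament: π·(2.85/2)² = 6.3794 mm².
L = 289000 mm³ / 6.3794 mm² = 45302.07 mm, i.e. 45.30 m.

45.30 m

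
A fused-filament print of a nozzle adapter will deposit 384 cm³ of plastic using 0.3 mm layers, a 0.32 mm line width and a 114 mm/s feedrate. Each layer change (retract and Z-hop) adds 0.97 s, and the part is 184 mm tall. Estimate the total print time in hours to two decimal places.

Line area = 0.3 × 0.32 = 0.096 mm².
Total extruded path = 384000/0.096 = 4000000 mm.
Print-move time: 4000000 / 114 → 35087.7 s.
Layer count = ceil(184 / 0.3) = 614.
Layer-change overhead: 614 × 0.97 → 595.58 s.
Altogether 35087.7 + 595.58 = 35683.28 s, i.e. 9.91 hours.

9.91 hours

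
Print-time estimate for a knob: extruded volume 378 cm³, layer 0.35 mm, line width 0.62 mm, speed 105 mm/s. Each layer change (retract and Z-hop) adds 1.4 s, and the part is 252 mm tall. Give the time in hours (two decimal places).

Line area = 0.35 × 0.62, so 0.217 mm².
Toolpath length = 378 cm³ / 0.217 mm² = 378000 / 0.217 = 1741935.5 mm.
Print-move time: 1741935.5 / 105 → 16589.9 s.
Layers = ⌈252/0.35⌉ = 720.
Layer-change overhead = 720 × 1.4, so 1008 s.
Total = 16589.9 + 1008 = 17597.9 s = 4.89 hours.

4.89 hours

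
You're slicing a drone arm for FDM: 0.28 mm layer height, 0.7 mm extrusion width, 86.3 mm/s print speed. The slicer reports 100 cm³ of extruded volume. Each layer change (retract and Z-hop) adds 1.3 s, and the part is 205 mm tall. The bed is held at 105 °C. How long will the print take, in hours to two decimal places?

Bead cross-section = 0.28 × 0.7 = 0.196 mm².
Total extruded path = 100000/0.196 = 510204.1 mm.
Extrusion time = 510204.1 / 86.3 = 5912 s.
Layer count = ceil(205 / 0.28) = 733.
Layer-change overhead = 733 × 1.3 = 952.9 s.
Total = 5912 + 952.9 = 6864.9 s = 1.91 hours.

1.91 hours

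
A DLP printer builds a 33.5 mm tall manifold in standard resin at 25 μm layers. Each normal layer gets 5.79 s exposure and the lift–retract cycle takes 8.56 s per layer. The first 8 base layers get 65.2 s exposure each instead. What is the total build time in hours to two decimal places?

Layers = ⌈33.5/0.025⌉ = 1340.
Burn-in layers = 8 × (65.2 + 8.56) = 590.08 s.
Remaining layers = 1332 × (5.79 + 8.56), so 19114.2 s.
Total = 590.08 + 19114.2 = 19704.28 s = 5.47 hours.

5.47 hours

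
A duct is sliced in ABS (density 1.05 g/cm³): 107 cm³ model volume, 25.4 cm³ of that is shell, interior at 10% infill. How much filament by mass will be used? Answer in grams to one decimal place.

35.2 g

Infill region = 107 − 25.4, so 81.6 cm³.
Deposited infill = 0.10 × 81.6, so 8.16 cm³.
Total extruded: 25.4 + 8.16 → 33.56 cm³.
Mass = 33.56 × 1.05 = 35.238 g.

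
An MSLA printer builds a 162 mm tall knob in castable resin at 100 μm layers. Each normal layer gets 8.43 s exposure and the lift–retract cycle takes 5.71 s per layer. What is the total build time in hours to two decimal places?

6.36 hours

Layer count = ceil(162 / 0.1) = 1620.
Per-layer time: 8.43 + 5.71 → 14.14 s.
Total = 1620 × 14.14 = 22906.8 s = 6.36 hours.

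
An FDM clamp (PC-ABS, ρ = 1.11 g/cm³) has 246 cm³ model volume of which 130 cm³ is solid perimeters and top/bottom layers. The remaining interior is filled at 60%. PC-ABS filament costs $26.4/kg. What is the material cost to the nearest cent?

$5.85

Interior volume = 246 − 130, so 116 cm³.
Deposited infill: 0.60 × 116 → 69.6 cm³.
Total extruded = 130 + 69.6, so 199.6 cm³.
Mass = 199.6 × 1.11 = 221.556 g.
Cost = 221.556 g / 1000 × $26.4/kg = $5.85.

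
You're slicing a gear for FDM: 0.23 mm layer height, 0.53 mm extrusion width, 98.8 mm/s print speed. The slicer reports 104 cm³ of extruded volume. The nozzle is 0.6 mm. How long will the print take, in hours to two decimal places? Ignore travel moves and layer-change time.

2.40 hours

Bead cross-section: 0.23 × 0.53 → 0.1219 mm².
Total extruded path = 104000/0.1219 = 853158.3 mm.
Extrusion time = 853158.3 / 98.8 = 8635.2 s.
In the requested units: 8635.2 s = 2.40 hours.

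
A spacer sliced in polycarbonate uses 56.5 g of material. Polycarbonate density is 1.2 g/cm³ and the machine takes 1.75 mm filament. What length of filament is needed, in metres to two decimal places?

Volume = 56.5 g / 1.2 g·cm⁻³ = 47.0833 cm³ = 47083.3 mm³.
Cross-section of 1.75 mm filament: π·(1.75/2)² = 2.4053 mm².
Length = 47083.3 / 2.4053 = 19574.81 mm = 19.57 m.

19.57 m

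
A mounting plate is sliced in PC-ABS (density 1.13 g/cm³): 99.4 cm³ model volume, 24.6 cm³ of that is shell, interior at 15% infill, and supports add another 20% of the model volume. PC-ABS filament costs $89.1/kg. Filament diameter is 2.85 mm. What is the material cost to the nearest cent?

Infill region: 99.4 − 24.6 → 74.8 cm³.
Infill deposited = 0.15 × 74.8, so 11.22 cm³.
Support: 0.20 × 99.4 → 19.88 cm³.
Deposited volume = 24.6 + 11.22 + 19.88 = 55.7 cm³.
Mass = 55.7 × 1.13, so 62.941 g.
Cost = 62.941 g / 1000 × $89.1/kg = $5.61.

$5.61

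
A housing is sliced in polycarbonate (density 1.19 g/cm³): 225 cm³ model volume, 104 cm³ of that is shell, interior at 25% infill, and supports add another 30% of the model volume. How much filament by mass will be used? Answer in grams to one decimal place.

Interior volume: 225 − 104 → 121 cm³.
Infill volume = 0.25 × 121 = 30.25 cm³.
Support = 0.30 × 225, so 67.5 cm³.
Deposited volume = 104 + 30.25 + 67.5 = 201.75 cm³.
Mass = 201.75 × 1.19, so 240.0825 g.

240.1 g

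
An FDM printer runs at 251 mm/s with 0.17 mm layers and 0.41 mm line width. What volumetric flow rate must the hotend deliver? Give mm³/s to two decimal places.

Bead cross-section = 0.17 × 0.41, so 0.0697 mm².
Q = v·A = 251 × 0.0697 = 17.49 mm³/s.

17.49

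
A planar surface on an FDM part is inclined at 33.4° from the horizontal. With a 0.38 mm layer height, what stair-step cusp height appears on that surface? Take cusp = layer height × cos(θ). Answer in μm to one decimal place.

cos(33.4°) = 0.8348, so cusp = 0.38 × 0.8348 = 0.317224 mm → 317.2 μm.

317.2 μm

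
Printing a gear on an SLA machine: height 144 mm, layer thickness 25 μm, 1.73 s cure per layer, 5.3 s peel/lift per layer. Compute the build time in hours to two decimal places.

11.25 hours

Number of layers: 144 / 0.025 → 5760 (rounded up).
Cycle time = 1.73 + 5.3 = 7.03 s.
Total = 5760 × 7.03 = 40492.8 s = 11.25 hours.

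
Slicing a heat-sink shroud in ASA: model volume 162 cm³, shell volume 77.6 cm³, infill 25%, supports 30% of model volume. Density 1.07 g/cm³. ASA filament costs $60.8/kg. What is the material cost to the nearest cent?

$9.58

Infill region = 162 − 77.6 = 84.4 cm³.
Infill volume: 0.25 × 84.4 → 21.1 cm³.
Support: 0.30 × 162 → 48.6 cm³.
Total extruded = 77.6 + 21.1 + 48.6, so 147.3 cm³.
Mass: 147.3 × 1.07 → 157.611 g.
At $60.8/kg: 157.611/1000 × 60.8 = $9.58.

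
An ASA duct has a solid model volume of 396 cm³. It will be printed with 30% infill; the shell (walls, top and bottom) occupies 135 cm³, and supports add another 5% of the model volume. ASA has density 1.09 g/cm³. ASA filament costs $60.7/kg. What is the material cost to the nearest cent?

$15.42

Infill region = 396 − 135, so 261 cm³.
Deposited infill: 0.30 × 261 → 78.3 cm³.
Support: 0.05 × 396 → 19.8 cm³.
Total extruded = 135 + 78.3 + 19.8, so 233.1 cm³.
Mass = 233.1 × 1.09 = 254.079 g.
Cost = 254.079 g / 1000 × $60.7/kg = $15.42.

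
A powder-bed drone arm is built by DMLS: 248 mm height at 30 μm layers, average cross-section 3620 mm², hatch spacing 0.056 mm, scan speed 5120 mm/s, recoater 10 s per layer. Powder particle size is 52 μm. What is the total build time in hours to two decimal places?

51.96 hours

Layer count = ceil(248 / 0.03) = 8267.
Hatch length per layer = 3620 / 0.056, so 64642.9 mm.
Per-layer scan time: 64642.9 / 5120 → 12.6256 s.
Layer cycle = 12.6256 + 10, so 22.6256 s.
Total: 8267 × 22.6256 s = 187045.8352 s → 51.96 hours.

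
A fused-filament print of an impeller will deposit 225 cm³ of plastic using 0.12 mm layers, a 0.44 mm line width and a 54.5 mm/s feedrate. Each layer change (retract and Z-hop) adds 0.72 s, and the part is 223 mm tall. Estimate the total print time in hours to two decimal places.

22.09 hours

Bead cross-section: 0.12 × 0.44 → 0.0528 mm².
Total extruded path = 225000/0.0528 = 4261363.6 mm.
Print-move time: 4261363.6 / 54.5 → 78190.2 s.
Number of layers: 223 / 0.12 → 1859 (rounded up).
Layer-change overhead: 1859 × 0.72 → 1338.48 s.
Altogether 78190.2 + 1338.48 = 79528.68 s, i.e. 22.09 hours.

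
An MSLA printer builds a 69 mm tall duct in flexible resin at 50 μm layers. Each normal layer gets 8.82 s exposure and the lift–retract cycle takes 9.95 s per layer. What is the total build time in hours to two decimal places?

Number of layers: 69 / 0.05 → 1380 (rounded up).
Per-layer time: 8.82 + 9.95 → 18.77 s.
Build time: 1380 × 18.77 s = 25902.6 s, i.e. 7.20 hours.

7.20 hours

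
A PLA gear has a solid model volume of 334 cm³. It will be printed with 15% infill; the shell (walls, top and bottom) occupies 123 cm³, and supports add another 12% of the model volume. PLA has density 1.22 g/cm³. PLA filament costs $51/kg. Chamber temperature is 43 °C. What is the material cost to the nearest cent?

$12.12

Volume inside the shell = 334 − 123, so 211 cm³.
Deposited infill = 0.15 × 211 = 31.65 cm³.
Support = 0.12 × 334 = 40.08 cm³.
Total printed volume = 123 + 31.65 + 40.08 = 194.73 cm³.
Mass = 194.73 × 1.22 = 237.5706 g.
Cost = 237.5706 g / 1000 × $51/kg = $12.12.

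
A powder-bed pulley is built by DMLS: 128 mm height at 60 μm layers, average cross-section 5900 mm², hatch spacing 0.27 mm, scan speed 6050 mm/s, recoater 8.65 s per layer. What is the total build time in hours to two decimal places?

7.27 hours

Number of layers: 128 / 0.06 → 2134 (rounded up).
Hatch length per layer: 5900 / 0.27 → 21851.9 mm.
Scan time per layer = 21851.9 / 6050 = 3.6119 s.
Time per layer = 3.6119 + 8.65 = 12.2619 s.
Build time = 2134 × 12.2619 = 26166.8946 s = 7.27 hours.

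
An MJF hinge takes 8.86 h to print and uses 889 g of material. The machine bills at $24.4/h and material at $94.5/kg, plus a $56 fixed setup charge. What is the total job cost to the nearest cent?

Time charge: 24.4 × 8.86 → $216.184.
Feedstock cost = 94.5 × 889/1000, so $84.0105.
Total = 216.184 + 84.0105 + 56 = 356.1945 ≈ $356.19.

$356.19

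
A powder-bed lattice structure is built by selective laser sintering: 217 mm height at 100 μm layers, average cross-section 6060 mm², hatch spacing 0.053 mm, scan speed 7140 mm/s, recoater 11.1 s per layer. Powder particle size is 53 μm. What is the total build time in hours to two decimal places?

Number of layers: 217 / 0.1 → 2170 (rounded up).
Hatch length per layer: 6060 / 0.053 → 114339.6 mm.
Scan time per layer: 114339.6 / 7140 → 16.0139 s.
Per-layer time = 16.0139 + 11.1 = 27.1139 s.
Build time = 2170 × 27.1139 = 58837.163 s = 16.34 hours.

16.34 hours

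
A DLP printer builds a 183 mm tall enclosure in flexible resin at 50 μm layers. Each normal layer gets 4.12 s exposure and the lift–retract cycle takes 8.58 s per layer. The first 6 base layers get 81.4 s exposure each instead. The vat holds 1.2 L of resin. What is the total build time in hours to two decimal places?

Layers = ⌈183/0.05⌉ = 3660.
Base layers = 6 × (81.4 + 8.58) = 539.88 s.
Normal layers: 3654 × (4.12 + 8.58) → 46405.8 s.
Sum: 539.88 + 46405.8 = 46945.68 s → 13.04 hours.

13.04 hours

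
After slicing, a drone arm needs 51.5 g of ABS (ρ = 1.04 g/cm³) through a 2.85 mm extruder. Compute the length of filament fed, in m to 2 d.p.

Volume = 51.5 g / 1.04 g·cm⁻³ = 49.5192 cm³ = 49519.2 mm³.
Cross-section of 2.85 mm filament: π·(2.85/2)² = 6.3794 mm².
Length = 49519.2 / 6.3794 = 7762.36 mm = 7.76 m.

7.76 m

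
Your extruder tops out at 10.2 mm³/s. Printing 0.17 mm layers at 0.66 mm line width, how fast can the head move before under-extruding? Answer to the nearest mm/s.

Bead cross-section = 0.17 × 0.66, so 0.1122 mm².
Max speed = 10.2 / 0.1122 = 90.91 ≈ 91 mm/s.

91 mm/s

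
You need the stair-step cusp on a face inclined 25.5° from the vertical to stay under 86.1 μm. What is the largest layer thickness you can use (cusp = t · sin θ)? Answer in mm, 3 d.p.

0.200 mm

t = h_c / sin θ = 0.0861 / 0.4305 = 0.200 mm.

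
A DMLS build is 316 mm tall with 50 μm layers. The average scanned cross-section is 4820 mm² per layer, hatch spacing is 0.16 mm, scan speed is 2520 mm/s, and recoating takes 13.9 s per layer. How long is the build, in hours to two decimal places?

45.39 hours

Layer count = ceil(316 / 0.05) = 6320.
Per-layer scan distance: 4820 / 0.16 → 30125 mm.
Laser time per layer = 30125 / 2520 = 11.9544 s.
Per-layer time = 11.9544 + 13.9 = 25.8544 s.
Total: 6320 × 25.8544 s = 163399.808 s → 45.39 hours.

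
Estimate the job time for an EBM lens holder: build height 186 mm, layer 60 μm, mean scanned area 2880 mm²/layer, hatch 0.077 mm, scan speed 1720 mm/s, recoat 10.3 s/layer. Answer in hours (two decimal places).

27.59 hours

Layers = ⌈186/0.06⌉ = 3100.
Per-layer scan distance = 2880 / 0.077 = 37402.6 mm.
Scan time per layer: 37402.6 / 1720 → 21.7457 s.
Layer cycle = 21.7457 + 10.3, so 32.0457 s.
Build time = 3100 × 32.0457 = 99341.67 s = 27.59 hours.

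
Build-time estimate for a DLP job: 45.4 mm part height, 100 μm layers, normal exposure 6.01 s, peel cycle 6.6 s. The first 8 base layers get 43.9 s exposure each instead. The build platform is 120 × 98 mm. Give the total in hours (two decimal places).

Layer count = ceil(45.4 / 0.1) = 454.
Bottom layers: 8 × (43.9 + 6.6) → 404 s.
Regular layers = 446 × (6.01 + 6.6), so 5624.06 s.
Total = 404 + 5624.06 = 6028.06 s = 1.67 hours.

1.67 hours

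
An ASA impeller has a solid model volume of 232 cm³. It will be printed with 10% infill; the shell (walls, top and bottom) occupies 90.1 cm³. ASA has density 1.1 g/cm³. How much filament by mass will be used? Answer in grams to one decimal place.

114.7 g

Volume inside the shell = 232 − 90.1 = 141.9 cm³.
Infill deposited = 0.10 × 141.9 = 14.19 cm³.
Total extruded = 90.1 + 14.19, so 104.29 cm³.
Mass = 104.29 × 1.1, so 114.719 g.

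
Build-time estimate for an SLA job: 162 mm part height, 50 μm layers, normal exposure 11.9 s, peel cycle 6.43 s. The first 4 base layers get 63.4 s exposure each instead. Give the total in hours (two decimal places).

16.55 hours

Layers = ⌈162/0.05⌉ = 3240.
Bottom layers = 4 × (63.4 + 6.43) = 279.32 s.
Regular layers: 3236 × (11.9 + 6.43) → 59315.88 s.
Total = 279.32 + 59315.88 = 59595.2 s = 16.55 hours.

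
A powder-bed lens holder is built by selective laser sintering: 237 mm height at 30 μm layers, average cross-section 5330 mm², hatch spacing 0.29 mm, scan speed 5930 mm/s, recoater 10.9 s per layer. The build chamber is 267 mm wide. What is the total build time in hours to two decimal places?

Number of layers: 237 / 0.03 → 7900 (rounded up).
Hatch length per layer = 5330 / 0.29 = 18379.3 mm.
Scan time per layer = 18379.3 / 5930 = 3.0994 s.
Layer cycle = 3.0994 + 10.9 = 13.9994 s.
7900 layers × 13.9994 s/layer = 110595.26 s, i.e. 30.72 hours.

30.72 hours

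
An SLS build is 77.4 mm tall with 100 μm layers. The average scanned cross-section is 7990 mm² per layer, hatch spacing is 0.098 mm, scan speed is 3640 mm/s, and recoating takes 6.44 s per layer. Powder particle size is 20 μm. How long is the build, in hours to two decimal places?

6.20 hours

Layers = ⌈77.4/0.1⌉ = 774.
Hatch length per layer = 7990 / 0.098 = 81530.6 mm.
Scan time per layer = 81530.6 / 3640 = 22.3985 s.
Layer cycle: 22.3985 + 6.44 → 28.8385 s.
Total: 774 × 28.8385 s = 22320.999 s → 6.20 hours.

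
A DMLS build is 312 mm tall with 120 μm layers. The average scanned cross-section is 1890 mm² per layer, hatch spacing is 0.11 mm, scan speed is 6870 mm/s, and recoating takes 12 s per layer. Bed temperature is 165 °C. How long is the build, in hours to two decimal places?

10.47 hours

Layers = ⌈312/0.12⌉ = 2600.
Hatch length per layer = 1890 / 0.11, so 17181.8 mm.
Scan time per layer = 17181.8 / 6870, so 2.501 s.
Time per layer: 2.501 + 12 → 14.501 s.
2600 layers × 14.501 s/layer = 37702.6 s, i.e. 10.47 hours.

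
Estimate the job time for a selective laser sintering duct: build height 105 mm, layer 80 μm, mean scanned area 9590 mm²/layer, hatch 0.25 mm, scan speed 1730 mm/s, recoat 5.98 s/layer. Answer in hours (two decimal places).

10.27 hours

Layers = ⌈105/0.08⌉ = 1313.
Hatch length per layer = 9590 / 0.25, so 38360 mm.
Laser time per layer = 38360 / 1730, so 22.1734 s.
Per-layer time = 22.1734 + 5.98, so 28.1534 s.
Total: 1313 × 28.1534 s = 36965.4142 s → 10.27 hours.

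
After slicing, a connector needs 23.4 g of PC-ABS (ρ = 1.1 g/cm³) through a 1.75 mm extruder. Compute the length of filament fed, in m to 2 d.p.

8.84 m

Volume = 23.4 g / 1.1 g·cm⁻³ = 21.2727 cm³ = 21272.7 mm³.
A = π r² = π × 0.875² = 2.4053 mm².
L = V/A = 21272.7/2.4053 = 8844.09 mm → 8.84 m.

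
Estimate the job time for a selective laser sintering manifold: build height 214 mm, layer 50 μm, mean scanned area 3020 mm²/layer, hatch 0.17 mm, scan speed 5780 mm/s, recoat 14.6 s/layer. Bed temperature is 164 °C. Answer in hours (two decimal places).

Number of layers: 214 / 0.05 → 4280 (rounded up).
Hatch length per layer: 3020 / 0.17 → 17764.7 mm.
Scan time per layer = 17764.7 / 5780, so 3.0735 s.
Per-layer time = 3.0735 + 14.6 = 17.6735 s.
4280 layers × 17.6735 s/layer = 75642.58 s, i.e. 21.01 hours.

21.01 hours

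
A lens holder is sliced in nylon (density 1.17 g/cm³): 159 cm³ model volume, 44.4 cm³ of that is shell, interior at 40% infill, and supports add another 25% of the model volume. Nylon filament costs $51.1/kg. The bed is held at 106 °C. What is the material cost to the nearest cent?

Volume inside the shell = 159 − 44.4, so 114.6 cm³.
Deposited infill = 0.40 × 114.6, so 45.84 cm³.
Support = 0.25 × 159 = 39.75 cm³.
Total extruded = 44.4 + 45.84 + 39.75, so 129.99 cm³.
Mass = 129.99 × 1.17 = 152.0883 g.
At $51.1/kg: 152.0883/1000 × 51.1 = $7.77.

$7.77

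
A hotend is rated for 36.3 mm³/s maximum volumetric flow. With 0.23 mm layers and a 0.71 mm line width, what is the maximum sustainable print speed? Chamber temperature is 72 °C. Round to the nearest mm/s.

222 mm/s

A = 0.23 × 0.71, so 0.1633 mm².
v_max = Q/A = 36.3/0.1633 = 222.29 mm/s → 222 mm/s.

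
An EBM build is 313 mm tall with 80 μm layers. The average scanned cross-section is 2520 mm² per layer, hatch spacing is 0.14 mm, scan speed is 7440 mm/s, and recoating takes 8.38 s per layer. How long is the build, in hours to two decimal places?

11.74 hours

Layer count = ceil(313 / 0.08) = 3913.
Scan path per layer = 2520 / 0.14 = 18000 mm.
Per-layer scan time: 18000 / 7440 → 2.4194 s.
Time per layer = 2.4194 + 8.38, so 10.7994 s.
3913 layers × 10.7994 s/layer = 42258.0522 s, i.e. 11.74 hours.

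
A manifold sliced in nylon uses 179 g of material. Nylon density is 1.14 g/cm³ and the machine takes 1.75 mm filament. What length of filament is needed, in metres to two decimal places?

Extruded volume: 179/1.14 = 157.0175 cm³ (157017.5 mm³).
A = π r² = π × 0.875² = 2.4053 mm².
L = V/A = 157017.5/2.4053 = 65279.8 mm → 65.28 m.

65.28 m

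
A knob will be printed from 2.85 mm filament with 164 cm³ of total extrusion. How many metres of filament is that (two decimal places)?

Filament cross-section = π × (2.85/2)² = 6.3794 mm².
Length = 164 cm³ / 6.3794 mm² = 164000 / 6.3794 = 25707.75 mm = 25.71 m.

25.71 m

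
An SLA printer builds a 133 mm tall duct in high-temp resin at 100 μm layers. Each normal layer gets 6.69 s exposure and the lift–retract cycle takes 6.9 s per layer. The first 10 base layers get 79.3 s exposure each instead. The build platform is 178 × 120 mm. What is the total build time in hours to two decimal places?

Number of layers: 133 / 0.1 → 1330 (rounded up).
Burn-in layers = 10 × (79.3 + 6.9) = 862 s.
Regular layers = 1320 × (6.69 + 6.9) = 17938.8 s.
Sum: 862 + 17938.8 = 18800.8 s → 5.22 hours.

5.22 hours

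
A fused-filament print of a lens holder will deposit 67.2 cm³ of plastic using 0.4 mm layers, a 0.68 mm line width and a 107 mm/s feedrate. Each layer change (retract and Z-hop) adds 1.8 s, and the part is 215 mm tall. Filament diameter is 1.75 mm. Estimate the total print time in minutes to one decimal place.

54.6 minutes

Extrusion cross-section = 0.4 × 0.68 = 0.272 mm².
Total extruded path = 67200/0.272 = 247058.8 mm.
Print-move time = 247058.8 / 107, so 2309 s.
Layer count = ceil(215 / 0.4) = 538.
Layer-change overhead = 538 × 1.8 = 968.4 s.
Total = 2309 + 968.4 = 3277.4 s = 54.6 minutes.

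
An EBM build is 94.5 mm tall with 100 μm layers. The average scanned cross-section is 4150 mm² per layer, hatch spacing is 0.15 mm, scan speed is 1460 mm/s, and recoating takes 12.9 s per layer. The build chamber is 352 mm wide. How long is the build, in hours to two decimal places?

Layer count = ceil(94.5 / 0.1) = 945.
Per-layer scan distance: 4150 / 0.15 → 27666.7 mm.
Beam time per layer = 27666.7 / 1460 = 18.9498 s.
Per-layer time = 18.9498 + 12.9 = 31.8498 s.
945 layers × 31.8498 s/layer = 30098.061 s, i.e. 8.36 hours.

8.36 hours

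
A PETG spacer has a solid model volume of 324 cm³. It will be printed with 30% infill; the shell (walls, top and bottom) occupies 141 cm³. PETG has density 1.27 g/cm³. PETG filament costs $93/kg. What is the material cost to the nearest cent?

$23.14

Interior volume = 324 − 141, so 183 cm³.
Infill volume = 0.30 × 183 = 54.9 cm³.
Total printed volume: 141 + 54.9 → 195.9 cm³.
Mass = 195.9 × 1.27 = 248.793 g.
Cost = 248.793 g / 1000 × $93/kg = $23.14.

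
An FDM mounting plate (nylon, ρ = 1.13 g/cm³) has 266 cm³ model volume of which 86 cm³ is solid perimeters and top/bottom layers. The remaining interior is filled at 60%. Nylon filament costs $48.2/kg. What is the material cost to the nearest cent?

Interior volume = 266 − 86 = 180 cm³.
Deposited infill: 0.60 × 180 → 108 cm³.
Total printed volume = 86 + 108, so 194 cm³.
Mass = 194 × 1.13, so 219.22 g.
Cost = 219.22 g / 1000 × $48.2/kg = $10.57.

$10.57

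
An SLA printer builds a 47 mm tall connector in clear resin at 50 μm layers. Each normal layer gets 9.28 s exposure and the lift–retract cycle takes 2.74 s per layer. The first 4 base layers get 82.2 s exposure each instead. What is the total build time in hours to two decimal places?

Layers = ⌈47/0.05⌉ = 940.
Burn-in layers: 4 × (82.2 + 2.74) → 339.76 s.
Normal layers = 936 × (9.28 + 2.74), so 11250.72 s.
Sum: 339.76 + 11250.72 = 11590.48 s → 3.22 hours.

3.22 hours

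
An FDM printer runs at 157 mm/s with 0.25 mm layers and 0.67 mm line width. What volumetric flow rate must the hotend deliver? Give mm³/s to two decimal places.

A: 0.25 × 0.67 → 0.1675 mm².
Volumetric flow = 157 × 0.1675 = 26.30 mm³/s.

26.30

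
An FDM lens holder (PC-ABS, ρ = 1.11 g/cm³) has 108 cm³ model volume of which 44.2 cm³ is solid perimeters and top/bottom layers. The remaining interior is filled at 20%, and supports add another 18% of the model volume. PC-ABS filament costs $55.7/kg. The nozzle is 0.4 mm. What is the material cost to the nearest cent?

Infill region: 108 − 44.2 → 63.8 cm³.
Infill volume: 0.20 × 63.8 → 12.76 cm³.
Support = 0.18 × 108, so 19.44 cm³.
Deposited volume = 44.2 + 12.76 + 19.44 = 76.4 cm³.
Mass = 76.4 × 1.11 = 84.804 g.
Cost = 84.804 g / 1000 × $55.7/kg = $4.72.

$4.72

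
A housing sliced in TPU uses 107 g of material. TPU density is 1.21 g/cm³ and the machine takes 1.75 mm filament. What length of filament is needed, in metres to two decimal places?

36.76 m

Volume = 107 g / 1.21 g·cm⁻³ = 88.4298 cm³ = 88429.8 mm³.
Cross-section of 1.75 mm filament: π·(1.75/2)² = 2.4053 mm².
Length = 88429.8 / 2.4053 = 36764.56 mm = 36.76 m.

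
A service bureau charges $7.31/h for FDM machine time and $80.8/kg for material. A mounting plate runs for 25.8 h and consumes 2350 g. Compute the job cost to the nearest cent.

Time charge: 7.31 × 25.8 → $188.598.
Feedstock cost: 80.8 × 2350/1000 → $189.88.
Job cost: 188.598 + 189.88 = 378.478 ≈ $378.48.

$378.48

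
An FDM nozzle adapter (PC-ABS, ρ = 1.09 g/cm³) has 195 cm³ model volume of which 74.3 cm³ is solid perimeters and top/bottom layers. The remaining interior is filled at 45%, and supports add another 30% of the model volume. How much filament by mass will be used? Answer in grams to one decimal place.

204.0 g

Interior volume = 195 − 74.3, so 120.7 cm³.
Deposited infill = 0.45 × 120.7, so 54.315 cm³.
Support = 0.30 × 195 = 58.5 cm³.
Total printed volume: 74.3 + 54.315 + 58.5 → 187.115 cm³.
Mass = 187.115 × 1.09 = 203.95535 g.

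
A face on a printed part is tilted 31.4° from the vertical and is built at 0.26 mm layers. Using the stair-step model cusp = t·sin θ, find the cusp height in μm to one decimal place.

Cusp = layer height × sin(31.4°) = 0.26 × 0.5210 = 0.13546 mm = 135.5 μm.

135.5 μm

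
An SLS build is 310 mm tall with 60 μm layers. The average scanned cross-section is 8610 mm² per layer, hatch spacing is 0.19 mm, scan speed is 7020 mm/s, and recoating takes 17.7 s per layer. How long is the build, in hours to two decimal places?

34.67 hours

Number of layers: 310 / 0.06 → 5167 (rounded up).
Hatch length per layer = 8610 / 0.19 = 45315.8 mm.
Laser time per layer = 45315.8 / 7020, so 6.4552 s.
Per-layer time = 6.4552 + 17.7 = 24.1552 s.
Total: 5167 × 24.1552 s = 124809.9184 s → 34.67 hours.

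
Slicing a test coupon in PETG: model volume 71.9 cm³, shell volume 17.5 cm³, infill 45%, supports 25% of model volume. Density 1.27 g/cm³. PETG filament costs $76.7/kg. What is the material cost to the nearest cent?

Infill region = 71.9 − 17.5 = 54.4 cm³.
Infill volume = 0.45 × 54.4 = 24.48 cm³.
Support: 0.25 × 71.9 → 17.975 cm³.
Total extruded = 17.5 + 24.48 + 17.975, so 59.955 cm³.
Mass = 59.955 × 1.27, so 76.14285 g.
Cost = 76.14285 g / 1000 × $76.7/kg = $5.84.

$5.84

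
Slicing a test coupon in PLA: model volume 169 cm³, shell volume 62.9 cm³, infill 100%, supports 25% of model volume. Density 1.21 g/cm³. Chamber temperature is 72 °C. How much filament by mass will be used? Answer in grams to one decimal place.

255.6 g

Volume inside the shell = 169 − 62.9 = 106.1 cm³.
Infill volume: 1.00 × 106.1 → 106.1 cm³.
Support = 0.25 × 169 = 42.25 cm³.
Total extruded = 62.9 + 106.1 + 42.25 = 211.25 cm³.
Mass = 211.25 × 1.21, so 255.6125 g.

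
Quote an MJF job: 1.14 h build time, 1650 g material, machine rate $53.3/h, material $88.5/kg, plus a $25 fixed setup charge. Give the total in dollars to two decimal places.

Machine cost = 53.3 × 1.14 = $60.762.
Material cost = 88.5 × 1650/1000 = $146.025.
Adding setup: 60.762 + 146.025 + 25 → 231.787 ≈ $231.79.

$231.79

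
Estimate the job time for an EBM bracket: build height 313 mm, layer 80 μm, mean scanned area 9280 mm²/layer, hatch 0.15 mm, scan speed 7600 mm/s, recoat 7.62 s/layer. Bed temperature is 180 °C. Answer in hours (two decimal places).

Layer count = ceil(313 / 0.08) = 3913.
Scan path per layer = 9280 / 0.15 = 61866.7 mm.
Beam time per layer: 61866.7 / 7600 → 8.1404 s.
Per-layer time: 8.1404 + 7.62 → 15.7604 s.
Total: 3913 × 15.7604 s = 61670.4452 s → 17.13 hours.

17.13 hours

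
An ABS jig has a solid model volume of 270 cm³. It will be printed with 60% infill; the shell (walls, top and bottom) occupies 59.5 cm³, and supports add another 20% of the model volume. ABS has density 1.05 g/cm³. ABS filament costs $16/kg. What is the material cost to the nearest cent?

Volume inside the shell = 270 − 59.5 = 210.5 cm³.
Infill deposited: 0.60 × 210.5 → 126.3 cm³.
Support = 0.20 × 270 = 54 cm³.
Total extruded = 59.5 + 126.3 + 54, so 239.8 cm³.
Mass = 239.8 × 1.05, so 251.79 g.
Cost = 251.79 g / 1000 × $16/kg = $4.03.

$4.03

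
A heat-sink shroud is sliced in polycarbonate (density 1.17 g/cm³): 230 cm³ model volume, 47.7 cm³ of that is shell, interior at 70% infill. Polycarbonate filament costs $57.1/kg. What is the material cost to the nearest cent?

Interior volume = 230 − 47.7 = 182.3 cm³.
Deposited infill: 0.70 × 182.3 → 127.61 cm³.
Total extruded: 47.7 + 127.61 → 175.31 cm³.
Mass: 175.31 × 1.17 → 205.1127 g.
Cost = 205.1127 g / 1000 × $57.1/kg = $11.71.

$11.71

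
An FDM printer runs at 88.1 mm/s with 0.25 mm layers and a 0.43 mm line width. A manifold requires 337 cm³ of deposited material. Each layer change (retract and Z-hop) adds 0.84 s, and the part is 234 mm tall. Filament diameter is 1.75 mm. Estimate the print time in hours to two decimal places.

10.10 hours

Line area = 0.25 × 0.43, so 0.1075 mm².
Toolpath length = 337 cm³ / 0.1075 mm² = 337000 / 0.1075 = 3134883.7 mm.
Print-move time = 3134883.7 / 88.1, so 35583.2 s.
Layer count = ceil(234 / 0.25) = 936.
Z-hop total: 936 × 0.84 → 786.24 s.
Altogether 35583.2 + 786.24 = 36369.44 s, i.e. 10.10 hours.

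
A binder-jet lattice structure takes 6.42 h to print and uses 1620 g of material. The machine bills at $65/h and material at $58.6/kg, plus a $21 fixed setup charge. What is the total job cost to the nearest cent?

Machine-time cost = 65 × 6.42, so $417.30.
Material charge: 58.6 × 1620/1000 → $94.932.
Total = 417.30 + 94.932 + 21 = 533.232 ≈ $533.23.

$533.23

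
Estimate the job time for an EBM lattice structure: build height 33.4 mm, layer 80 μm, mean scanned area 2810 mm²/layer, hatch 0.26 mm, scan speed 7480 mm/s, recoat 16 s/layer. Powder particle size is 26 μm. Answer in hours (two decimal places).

Number of layers: 33.4 / 0.08 → 418 (rounded up).
Hatch length per layer = 2810 / 0.26, so 10807.7 mm.
Beam time per layer = 10807.7 / 7480 = 1.4449 s.
Time per layer = 1.4449 + 16, so 17.4449 s.
Total: 418 × 17.4449 s = 7291.9682 s → 2.03 hours.

2.03 hours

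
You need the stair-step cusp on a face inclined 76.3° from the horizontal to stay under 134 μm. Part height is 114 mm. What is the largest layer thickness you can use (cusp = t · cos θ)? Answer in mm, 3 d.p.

cos(76.3°) = 0.2368; t_max = 0.134/0.2368 = 0.566 mm.

0.566 mm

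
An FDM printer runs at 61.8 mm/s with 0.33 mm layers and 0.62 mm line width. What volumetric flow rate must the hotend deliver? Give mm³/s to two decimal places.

A = 0.33 × 0.62 = 0.2046 mm².
Q = v·A = 61.8 × 0.2046 = 12.64 mm³/s.

12.64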